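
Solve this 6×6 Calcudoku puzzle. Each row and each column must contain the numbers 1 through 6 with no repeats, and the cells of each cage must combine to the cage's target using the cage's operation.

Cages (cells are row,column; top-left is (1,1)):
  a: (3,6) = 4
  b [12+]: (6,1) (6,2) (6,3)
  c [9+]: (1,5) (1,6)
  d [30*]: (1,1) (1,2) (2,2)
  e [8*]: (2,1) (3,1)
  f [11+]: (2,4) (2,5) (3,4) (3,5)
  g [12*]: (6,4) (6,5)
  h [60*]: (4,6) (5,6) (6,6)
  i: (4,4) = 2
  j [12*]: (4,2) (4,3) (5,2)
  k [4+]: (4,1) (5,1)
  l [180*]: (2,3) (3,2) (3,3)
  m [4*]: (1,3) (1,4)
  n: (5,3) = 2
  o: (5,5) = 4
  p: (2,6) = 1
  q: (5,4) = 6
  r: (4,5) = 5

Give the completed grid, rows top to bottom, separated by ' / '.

5 2 4 1 6 3 / 4 3 6 5 2 1 / 2 6 5 3 1 4 / 1 4 3 2 5 6 / 3 1 2 6 4 5 / 6 5 1 4 3 2

Cage l needs product 180, so (2,3) = 6.
Cage p is a single given cell, which forces (2,6) = 1.
Cage l has product 180, which forces (3,2) = 6.
Cage l needs product 180; hence (3,3) = 5.
Cage a is given; hence (3,6) = 4.
Cage i is a single given cell, which forces (4,4) = 2.
Cage r is given, so (4,5) = 5.
N is a freebie, which forces (5,3) = 2.
Cage q is given; hence (5,4) = 6.
Cage o is a single given cell, so (5,5) = 4.
The two cells of cage e must have product 8, so (2,1) = 4.
Row 2 now contains 4, so (2,4) = 5.
4 is placed in row 3, leaving (3,1) = 2.
The 3 cells of cage h must have product 60, leaving (4,6) = 6.
Cage h has product 60, leaving (5,6) = 5.
Cage g's pair has product 12, so (6,4) = 4.
The two cells of cage g must have product 12, so (6,5) = 3.
Cage h needs product 60, leaving (6,6) = 2.
Cage m needs two cells with product 4, which forces (1,3) = 4.
4 is placed in column 4; hence (1,4) = 1.
3 is placed in column 5, leaving (1,5) = 6.
Column 6 now contains 6, which forces (1,6) = 3.
3 is placed in column 5, so (2,5) = 2.
Cage f needs sum 11, so (3,4) = 3.
3 is placed in column 5; hence (3,5) = 1.
The 3 cells of cage b must have sum 12, which forces (6,1) = 6.
Row 6 now contains 2, so (6,2) = 5.
Row 6 now contains 3, which forces (6,3) = 1.
Row 1 now contains 3, leaving (1,1) = 5.
5 is placed in column 2, leaving (1,2) = 2.
Row 2 now contains 2; hence (2,2) = 3.
Cage j has product 12; hence (4,2) = 4.
1 is placed in column 3, leaving (4,3) = 3.
Cage j needs product 12, so (5,2) = 1.
Row 4 now contains 3, which forces (4,1) = 1.
1 is placed in row 5, which forces (5,1) = 3.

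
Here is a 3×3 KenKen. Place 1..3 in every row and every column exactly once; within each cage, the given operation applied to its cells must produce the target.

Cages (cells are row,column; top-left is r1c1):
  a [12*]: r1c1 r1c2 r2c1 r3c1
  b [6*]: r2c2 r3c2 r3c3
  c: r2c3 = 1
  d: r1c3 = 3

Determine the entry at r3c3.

Cage a needs product 12, so r1c2 = 2.
Cage d is a single given cell, which forces r1c3 = 3.
Cage c is given; hence r2c3 = 1.
Column 3 already has 1, which forces r3c3 = 2.
Row 1 already has 3, so r1c1 = 1.
Cage a needs product 12, which forces r2c1 = 2.
Row 2 now contains 1, so r2c2 = 3.
The 4 cells of cage a must have product 12, which forces r3c1 = 3.
Cage b has product 6, leaving r3c2 = 1.
Filled in: 1 2 3 / 2 3 1 / 3 1 2.

2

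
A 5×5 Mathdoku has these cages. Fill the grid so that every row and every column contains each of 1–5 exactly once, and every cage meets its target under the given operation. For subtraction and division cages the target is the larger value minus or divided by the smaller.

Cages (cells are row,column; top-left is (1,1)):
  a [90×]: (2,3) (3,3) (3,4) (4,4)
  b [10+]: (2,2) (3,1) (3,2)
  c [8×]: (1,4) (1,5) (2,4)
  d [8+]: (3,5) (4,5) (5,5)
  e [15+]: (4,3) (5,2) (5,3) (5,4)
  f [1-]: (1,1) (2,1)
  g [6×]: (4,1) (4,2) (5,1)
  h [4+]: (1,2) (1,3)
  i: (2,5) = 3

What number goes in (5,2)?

Cage i is given, leaving (2,5) = 3.
Cage a has product 90, leaving (3,3) = 3.
Cage a needs product 90, which forces (4,4) = 3.
Cage h's pair has sum 4, which forces (1,2) = 3.
Column 3 already has 3; hence (1,3) = 1.
Cage g needs product 6, leaving (5,1) = 3.
Cage c has product 8; hence (2,4) = 1.
The only place for 5 in row 1 is (1,1).
Column 1 already has 5, leaving (2,1) = 4.
4 is placed in row 2, so (2,2) = 5.
Row 2 now contains 5, leaving (2,3) = 2.
Column 1 now contains 4; hence (3,1) = 1.
1 is placed in column 1, which forces (4,1) = 2.
Row 4 now contains 2; hence (4,2) = 1.
1 is placed in row 4, leaving (4,5) = 5.
Cage b has sum 10, which forces (3,2) = 4.
Cage a needs product 90, so (3,4) = 5.
Column 5 already has 5; hence (3,5) = 2.
5 is placed in row 4; hence (4,3) = 4.
Column 2 now contains 4, so (5,2) = 2.
The 4 cells of cage e must have sum 15; hence (5,3) = 5.
Row 5 now contains 2, which forces (5,4) = 4.
Cage d has sum 8, so (5,5) = 1.
Column 4 now contains 4; hence (1,4) = 2.
2 is placed in column 5, so (1,5) = 4.
The full grid is 5 3 1 2 4 / 4 5 2 1 3 / 1 4 3 5 2 / 2 1 4 3 5 / 3 2 5 4 1.

2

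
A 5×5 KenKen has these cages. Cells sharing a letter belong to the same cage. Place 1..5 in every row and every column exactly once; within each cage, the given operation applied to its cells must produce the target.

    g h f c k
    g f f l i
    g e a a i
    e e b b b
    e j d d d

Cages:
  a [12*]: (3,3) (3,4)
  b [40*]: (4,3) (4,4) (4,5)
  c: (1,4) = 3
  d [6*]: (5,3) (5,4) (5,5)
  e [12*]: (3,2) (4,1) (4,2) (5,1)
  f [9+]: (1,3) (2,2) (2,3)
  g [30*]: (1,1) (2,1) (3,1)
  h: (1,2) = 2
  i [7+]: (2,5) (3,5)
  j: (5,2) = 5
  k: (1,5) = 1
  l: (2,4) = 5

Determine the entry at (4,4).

2

Cage h is given, leaving (1,2) = 2.
Cage c is a single given cell, which forces (1,4) = 3.
Cage k is a single given cell, leaving (1,5) = 1.
Cage l is given, leaving (2,4) = 5.
3 is placed in column 4; hence (3,4) = 4.
4 is placed in column 4, leaving (4,4) = 2.
Cage j is a single given cell, which forces (5,2) = 5.
2 is placed in column 4, so (5,4) = 1.
3 is placed in row 1, leaving (1,1) = 5.
Row 1 now contains 5, so (1,3) = 4.
Cage e has product 12, leaving (3,2) = 1.
Row 3 now contains 4, which forces (3,3) = 3.
Row 3 now contains 3, leaving (3,5) = 5.
The 4 cells of cage e must have product 12; hence (4,1) = 1.
4 is placed in column 3, so (4,3) = 5.
Column 5 now contains 5, so (4,5) = 4.
3 is placed in column 3, so (5,3) = 2.
Row 5 now contains 2; hence (5,5) = 3.
The 3 cells of cage g must have product 30, so (2,1) = 3.
The 3 cells of cage f must have sum 9, so (2,2) = 4.
Column 3 now contains 2, which forces (2,3) = 1.
Column 5 now contains 4, leaving (2,5) = 2.
Row 3 now contains 3, leaving (3,1) = 2.
Row 4 already has 4, so (4,2) = 3.
Row 5 already has 3, leaving (5,1) = 4.
Completed grid: 5 2 4 3 1 / 3 4 1 5 2 / 2 1 3 4 5 / 1 3 5 2 4 / 4 5 2 1 3.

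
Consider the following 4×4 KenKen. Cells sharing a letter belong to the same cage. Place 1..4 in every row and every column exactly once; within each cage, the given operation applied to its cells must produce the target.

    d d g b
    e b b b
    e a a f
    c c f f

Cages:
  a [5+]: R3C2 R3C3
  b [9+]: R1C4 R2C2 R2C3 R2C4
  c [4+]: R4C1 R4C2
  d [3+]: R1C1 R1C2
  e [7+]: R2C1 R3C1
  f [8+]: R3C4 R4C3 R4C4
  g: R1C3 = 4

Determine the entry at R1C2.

Cage g is a single given cell, which forces R1C3 = 4.
The only place for 3 in row 1 is R1C4.
The only place for 4 in row 2 is R2C1.
4 is placed in column 1, so R3C1 = 3.
Column 1 now contains 3; hence R4C1 = 1.
Row 4 already has 1, leaving R4C2 = 3.
Row 4 already has 3, so R4C3 = 2.
Row 4 already has 1, leaving R4C4 = 4.
Column 1 now contains 1, leaving R1C1 = 2.
Cage d's pair has sum 3, which forces R1C2 = 1.
Column 2 already has 1, leaving R2C2 = 2.
The 4 cells of cage b must have sum 9, leaving R2C3 = 3.
Row 2 already has 2, so R2C4 = 1.
Cage a's pair has sum 5; hence R3C2 = 4.
2 is placed in column 3; hence R3C3 = 1.
Cage f has sum 8; hence R3C4 = 2.
The full grid is 2 1 4 3 / 4 2 3 1 / 3 4 1 2 / 1 3 2 4.

1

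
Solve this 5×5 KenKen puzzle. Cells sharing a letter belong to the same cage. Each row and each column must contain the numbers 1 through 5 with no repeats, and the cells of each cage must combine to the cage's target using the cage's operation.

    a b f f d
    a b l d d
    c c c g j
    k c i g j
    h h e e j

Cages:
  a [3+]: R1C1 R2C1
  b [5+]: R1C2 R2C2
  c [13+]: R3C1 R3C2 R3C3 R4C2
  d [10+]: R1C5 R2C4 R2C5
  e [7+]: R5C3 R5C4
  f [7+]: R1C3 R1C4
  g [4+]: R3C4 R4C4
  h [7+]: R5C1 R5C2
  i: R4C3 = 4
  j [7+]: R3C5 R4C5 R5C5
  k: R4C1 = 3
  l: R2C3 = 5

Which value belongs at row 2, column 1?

L is a freebie, leaving R2C3 = 5.
K is a freebie, so R4C1 = 3.
Cage i is given, so R4C3 = 4.
Row 4 now contains 3, which forces R4C4 = 1.
Row 4 now contains 1, leaving R4C5 = 2.
1 is placed in column 4, so R3C4 = 3.
2 is placed in row 4, so R4C2 = 5.
Cage d has sum 10; hence R1C5 = 5.
The 4 cells of cage c must have sum 13, leaving R3C1 = 5.
Column 1 now contains 5, so R5C1 = 4.
Row 5 now contains 4, so R5C4 = 5.
Row 5 now contains 4; hence R5C5 = 1.
Cage f needs two cells with sum 7, which forces R1C3 = 3.
5 is placed in row 1, so R1C4 = 4.
Cage d has sum 10, which forces R2C4 = 2.
Column 5 now contains 1; hence R2C5 = 3.
Column 5 now contains 1; hence R3C5 = 4.
Cage h needs two cells with sum 7, which forces R5C2 = 3.
Cage e's pair has sum 7, leaving R5C3 = 2.
Cage a needs two cells with sum 3; hence R1C1 = 2.
The two cells of cage b must have sum 5; hence R1C2 = 1.
Row 2 now contains 2, so R2C1 = 1.
Cage b's pair has sum 5, leaving R2C2 = 4.
Cage c needs sum 13; hence R3C2 = 2.
Column 3 now contains 2, so R3C3 = 1.
Completed grid: 2 1 3 4 5 / 1 4 5 2 3 / 5 2 1 3 4 / 3 5 4 1 2 / 4 3 2 5 1.

1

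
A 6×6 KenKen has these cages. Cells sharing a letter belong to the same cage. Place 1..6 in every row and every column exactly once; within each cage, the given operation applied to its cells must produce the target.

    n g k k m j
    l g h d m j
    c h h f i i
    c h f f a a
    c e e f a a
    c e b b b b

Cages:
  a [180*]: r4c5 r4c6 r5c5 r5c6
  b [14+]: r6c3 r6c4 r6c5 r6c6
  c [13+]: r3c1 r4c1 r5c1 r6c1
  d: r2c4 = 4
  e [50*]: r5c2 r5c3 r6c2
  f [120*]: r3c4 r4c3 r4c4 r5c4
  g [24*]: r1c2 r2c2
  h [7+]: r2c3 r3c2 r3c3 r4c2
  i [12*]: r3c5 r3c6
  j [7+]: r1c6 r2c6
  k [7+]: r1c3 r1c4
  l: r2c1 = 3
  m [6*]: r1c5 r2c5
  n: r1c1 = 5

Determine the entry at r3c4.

5

Cage n is given, which forces r1c1 = 5.
L is a freebie, which forces r2c1 = 3.
Cage d is a single given cell, leaving r2c4 = 4.
The 3 cells of cage e must have product 50; hence r5c2 = 2.
Cage e needs product 50, leaving r5c3 = 5.
Cage e needs product 50, so r6c2 = 5.
Cage g's pair has product 24; hence r1c2 = 4.
Row 2 now contains 4, so r2c2 = 6.
The only place for 2 in row 1 is r1c6.
Cage j's pair has sum 7, leaving r2c6 = 5.
Cage a needs product 180, leaving r4c5 = 5.
Cage f has product 120, which forces r3c4 = 5.
Cage f has product 120, which forces r4c3 = 4.
In row 1, 3 can only go at r1c5, so r1c5 = 3.
Cage m's pair has product 6; hence r2c5 = 2.
2 is placed in column 5, leaving r3c5 = 4.
Cage a needs product 180, so r4c6 = 6.
Column 5 already has 3, so r5c5 = 6.
The 4 cells of cage a must have product 180; hence r5c6 = 1.
6 is placed in column 5; hence r6c5 = 1.
Row 2 already has 2, so r2c3 = 1.
Cage h needs sum 7, which forces r3c3 = 2.
6 is placed in column 6, so r3c6 = 3.
Cage f has product 120, so r4c4 = 2.
Row 5 already has 1, which forces r5c1 = 4.
Row 5 already has 1; hence r5c4 = 3.
Column 4 now contains 3, which forces r6c4 = 6.
The 4 cells of cage b must have sum 14, so r6c6 = 4.
Column 3 already has 1, which forces r1c3 = 6.
6 is placed in column 4, which forces r1c4 = 1.
The 4 cells of cage c must have sum 13, so r3c1 = 6.
Row 3 now contains 3; hence r3c2 = 1.
Row 4 already has 2, so r4c1 = 1.
Cage h has sum 7, which forces r4c2 = 3.
6 is placed in row 6; hence r6c1 = 2.
6 is placed in row 6, leaving r6c3 = 3.
Filled in: 5 4 6 1 3 2 / 3 6 1 4 2 5 / 6 1 2 5 4 3 / 1 3 4 2 5 6 / 4 2 5 3 6 1 / 2 5 3 6 1 4.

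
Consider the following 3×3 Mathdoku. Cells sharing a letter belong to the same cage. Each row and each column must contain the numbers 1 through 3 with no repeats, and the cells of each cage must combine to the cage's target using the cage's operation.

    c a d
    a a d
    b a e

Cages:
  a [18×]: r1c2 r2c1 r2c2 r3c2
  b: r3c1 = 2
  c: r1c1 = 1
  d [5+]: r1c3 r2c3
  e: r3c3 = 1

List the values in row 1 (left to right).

1 2 3

C is a freebie, so r1c1 = 1.
The 4 cells of cage a must have product 18, which forces r2c1 = 3.
Row 2 already has 3, leaving r2c3 = 2.
B is a freebie, leaving r3c1 = 2.
Cage e is given, so r3c3 = 1.
Cage a needs product 18, which forces r1c2 = 2.
Column 3 already has 2, so r1c3 = 3.
Row 2 now contains 2, so r2c2 = 1.
Row 3 already has 1; hence r3c2 = 3.
Completed grid: 1 2 3 / 3 1 2 / 2 3 1.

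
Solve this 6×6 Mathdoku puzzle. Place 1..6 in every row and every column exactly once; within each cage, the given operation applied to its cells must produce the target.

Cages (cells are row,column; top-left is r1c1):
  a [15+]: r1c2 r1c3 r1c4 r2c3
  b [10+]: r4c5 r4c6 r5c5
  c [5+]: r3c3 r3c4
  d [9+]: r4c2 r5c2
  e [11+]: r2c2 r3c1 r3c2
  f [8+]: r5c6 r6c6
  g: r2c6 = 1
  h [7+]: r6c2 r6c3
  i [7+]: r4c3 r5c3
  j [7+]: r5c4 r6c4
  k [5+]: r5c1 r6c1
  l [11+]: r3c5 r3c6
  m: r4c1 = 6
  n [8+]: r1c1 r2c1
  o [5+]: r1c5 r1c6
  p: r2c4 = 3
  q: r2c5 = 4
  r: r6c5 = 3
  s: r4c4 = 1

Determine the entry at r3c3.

1

P is a freebie; hence r2c4 = 3.
Cage q is given, which forces r2c5 = 4.
G is a freebie, leaving r2c6 = 1.
M is a freebie, leaving r4c1 = 6.
Cage s is a single given cell, leaving r4c4 = 1.
Cage r is given, which forces r6c5 = 3.
Cage n needs two cells with sum 8, leaving r1c1 = 3.
3 is placed in row 1, leaving r1c6 = 4.
The two cells of cage n must have sum 8; hence r2c1 = 5.
4 is placed in column 6, so r4c6 = 3.
Cage o needs two cells with sum 5, leaving r1c5 = 1.
Cage a needs sum 15, so r2c3 = 2.
Row 2 now contains 2; hence r2c2 = 6.
Cage i needs two cells with sum 7, which forces r4c3 = 4.
Cage i needs two cells with sum 7, so r5c3 = 3.
Column 3 now contains 3, which forces r3c3 = 1.
Cage c needs two cells with sum 5; hence r3c4 = 4.
Row 4 now contains 4; hence r4c2 = 5.
Row 4 now contains 5, so r4c5 = 2.
Cage d's pair has sum 9, which forces r5c2 = 4.
Column 5 already has 2, leaving r5c5 = 5.
Column 2 now contains 5, so r1c2 = 2.
Row 3 already has 4, leaving r3c1 = 2.
Row 3 already has 4; hence r3c2 = 3.
5 is placed in column 5, so r3c5 = 6.
The two cells of cage l must have sum 11, leaving r3c6 = 5.
4 is placed in row 5, leaving r5c1 = 1.
Row 5 already has 5; hence r5c4 = 2.
2 is placed in row 5, which forces r5c6 = 6.
The two cells of cage k must have sum 5, which forces r6c1 = 4.
2 is placed in column 2, which forces r6c2 = 1.
Cage j's pair has sum 7, so r6c4 = 5.
Column 6 now contains 6, which forces r6c6 = 2.
The 4 cells of cage a must have sum 15, which forces r1c3 = 5.
Column 4 now contains 5, leaving r1c4 = 6.
Row 6 already has 5, which forces r6c3 = 6.
The full grid is 3 2 5 6 1 4 / 5 6 2 3 4 1 / 2 3 1 4 6 5 / 6 5 4 1 2 3 / 1 4 3 2 5 6 / 4 1 6 5 3 2.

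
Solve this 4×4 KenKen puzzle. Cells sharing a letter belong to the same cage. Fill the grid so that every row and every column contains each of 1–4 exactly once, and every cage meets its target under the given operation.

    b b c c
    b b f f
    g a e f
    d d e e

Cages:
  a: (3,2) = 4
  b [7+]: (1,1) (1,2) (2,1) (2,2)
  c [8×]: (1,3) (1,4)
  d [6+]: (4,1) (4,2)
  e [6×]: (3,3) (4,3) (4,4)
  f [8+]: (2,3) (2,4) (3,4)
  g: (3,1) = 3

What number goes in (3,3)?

Cage g is a single given cell, leaving (3,1) = 3.
Cage a is given, which forces (3,2) = 4.
Column 2 already has 4, so (4,2) = 2.
The 3 cells of cage e must have product 6, leaving (3,3) = 2.
Row 3 now contains 2; hence (3,4) = 1.
Row 4 now contains 2, so (4,1) = 4.
1 is placed in column 4; hence (4,4) = 3.
Column 3 already has 2, so (1,3) = 4.
Cage c needs two cells with product 8, so (1,4) = 2.
Cage f needs sum 8, which forces (2,3) = 3.
Column 4 already has 3, so (2,4) = 4.
Row 4 now contains 3, which forces (4,3) = 1.
Row 1 already has 2, which forces (1,1) = 1.
Cage b needs sum 7; hence (1,2) = 3.
The 4 cells of cage b must have sum 7, which forces (2,1) = 2.
Row 2 now contains 3, which forces (2,2) = 1.
Completed grid: 1 3 4 2 / 2 1 3 4 / 3 4 2 1 / 4 2 1 3.

2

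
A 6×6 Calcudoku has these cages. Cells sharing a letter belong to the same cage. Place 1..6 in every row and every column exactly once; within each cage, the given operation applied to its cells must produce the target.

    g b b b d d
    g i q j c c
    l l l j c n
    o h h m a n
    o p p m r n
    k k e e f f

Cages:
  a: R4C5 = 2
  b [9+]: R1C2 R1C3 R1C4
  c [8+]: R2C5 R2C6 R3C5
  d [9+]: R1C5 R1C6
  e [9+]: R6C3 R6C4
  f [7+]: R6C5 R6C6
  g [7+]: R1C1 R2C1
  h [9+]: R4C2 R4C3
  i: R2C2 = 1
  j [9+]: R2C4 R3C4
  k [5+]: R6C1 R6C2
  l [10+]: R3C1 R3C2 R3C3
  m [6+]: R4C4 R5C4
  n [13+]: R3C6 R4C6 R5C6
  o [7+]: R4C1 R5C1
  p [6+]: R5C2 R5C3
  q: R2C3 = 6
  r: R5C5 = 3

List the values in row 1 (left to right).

3 6 1 2 4 5

I is a freebie, leaving R2C2 = 1.
Q is a freebie, which forces R2C3 = 6.
Cage a is a single given cell, leaving R4C5 = 2.
Cage r is given, which forces R5C5 = 3.
Cage c has sum 8, so R3C5 = 1.
In column 6, 1 can only go at R6C6, so R6C6 = 1.
The two cells of cage f must have sum 7; hence R6C5 = 6.
Row 1 needs a 3, and only R1C1 is open for it.
Cage g needs two cells with sum 7; hence R2C1 = 4.
Row 2 now contains 4, leaving R2C5 = 5.
3 is placed in column 1, which forces R6C1 = 2.
Cage k's pair has sum 5, leaving R6C2 = 3.
Column 5 already has 5, leaving R1C5 = 4.
Cage d's pair has sum 9, which forces R1C6 = 5.
5 is placed in row 2, so R2C4 = 3.
Cage c has sum 8, leaving R2C6 = 2.
2 is placed in column 1, so R3C1 = 5.
Cage l needs sum 10; hence R3C2 = 2.
Cage l needs sum 10; hence R3C3 = 3.
Cage j's pair has sum 9, leaving R3C4 = 6.
6 is placed in row 3, so R3C6 = 4.
4 is placed in column 6, leaving R5C6 = 6.
Column 2 already has 2, which forces R1C2 = 6.
Cage o's pair has sum 7; hence R4C1 = 6.
6 is placed in column 6, which forces R4C6 = 3.
Row 5 already has 6, so R5C1 = 1.
Row 5 already has 1, which forces R5C3 = 2.
Row 5 now contains 2, so R5C4 = 5.
Column 4 already has 5, leaving R6C4 = 4.
2 is placed in column 3, which forces R1C3 = 1.
Cage b needs sum 9, so R1C4 = 2.
4 is placed in column 4; hence R4C4 = 1.
Row 5 now contains 5, so R5C2 = 4.
Row 6 already has 4; hence R6C3 = 5.
Column 2 now contains 4, so R4C2 = 5.
5 is placed in column 3, which forces R4C3 = 4.
The full grid is 3 6 1 2 4 5 / 4 1 6 3 5 2 / 5 2 3 6 1 4 / 6 5 4 1 2 3 / 1 4 2 5 3 6 / 2 3 5 4 6 1.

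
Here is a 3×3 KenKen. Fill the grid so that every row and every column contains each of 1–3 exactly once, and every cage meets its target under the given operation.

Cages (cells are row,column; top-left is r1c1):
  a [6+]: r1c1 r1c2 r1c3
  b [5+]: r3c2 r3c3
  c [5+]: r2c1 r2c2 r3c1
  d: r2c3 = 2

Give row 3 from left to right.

D is a freebie; hence r2c3 = 2.
2 is placed in column 3; hence r3c3 = 3.
Column 3 now contains 3; hence r1c3 = 1.
The 3 cells of cage c must have sum 5, which forces r2c1 = 3.
Row 2 now contains 2; hence r2c2 = 1.
The 3 cells of cage c must have sum 5, so r3c1 = 1.
Row 3 now contains 3, so r3c2 = 2.
Column 1 now contains 3, which forces r1c1 = 2.
Column 2 already has 2; hence r1c2 = 3.
Completed grid: 2 3 1 / 3 1 2 / 1 2 3.

1 2 3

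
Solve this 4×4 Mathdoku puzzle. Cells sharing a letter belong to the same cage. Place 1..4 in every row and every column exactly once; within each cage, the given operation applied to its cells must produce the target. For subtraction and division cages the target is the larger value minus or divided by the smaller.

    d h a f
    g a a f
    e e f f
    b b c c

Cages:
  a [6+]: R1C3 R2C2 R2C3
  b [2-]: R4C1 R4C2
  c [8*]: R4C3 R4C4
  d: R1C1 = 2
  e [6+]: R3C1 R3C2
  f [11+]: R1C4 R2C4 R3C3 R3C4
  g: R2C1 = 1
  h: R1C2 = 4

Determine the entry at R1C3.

Cage d is a single given cell; hence R1C1 = 2.
H is a freebie, so R1C2 = 4.
Cage g is given, leaving R2C1 = 1.
Column 1 already has 2, which forces R3C1 = 4.
Column 2 already has 4; hence R3C2 = 2.
Row 3 already has 2, which forces R3C3 = 3.
Row 3 already has 3, leaving R3C4 = 1.
Column 1 already has 4, so R4C1 = 3.
Row 4 now contains 3; hence R4C2 = 1.
Column 3 already has 3, which forces R1C3 = 1.
Column 4 now contains 1, so R1C4 = 3.
Column 2 now contains 2, so R2C2 = 3.
The 3 cells of cage a must have sum 6, so R2C3 = 2.
Cage f needs sum 11, which forces R2C4 = 4.
Column 3 now contains 2, so R4C3 = 4.
Column 4 already has 4, which forces R4C4 = 2.
The full grid is 2 4 1 3 / 1 3 2 4 / 4 2 3 1 / 3 1 4 2.

1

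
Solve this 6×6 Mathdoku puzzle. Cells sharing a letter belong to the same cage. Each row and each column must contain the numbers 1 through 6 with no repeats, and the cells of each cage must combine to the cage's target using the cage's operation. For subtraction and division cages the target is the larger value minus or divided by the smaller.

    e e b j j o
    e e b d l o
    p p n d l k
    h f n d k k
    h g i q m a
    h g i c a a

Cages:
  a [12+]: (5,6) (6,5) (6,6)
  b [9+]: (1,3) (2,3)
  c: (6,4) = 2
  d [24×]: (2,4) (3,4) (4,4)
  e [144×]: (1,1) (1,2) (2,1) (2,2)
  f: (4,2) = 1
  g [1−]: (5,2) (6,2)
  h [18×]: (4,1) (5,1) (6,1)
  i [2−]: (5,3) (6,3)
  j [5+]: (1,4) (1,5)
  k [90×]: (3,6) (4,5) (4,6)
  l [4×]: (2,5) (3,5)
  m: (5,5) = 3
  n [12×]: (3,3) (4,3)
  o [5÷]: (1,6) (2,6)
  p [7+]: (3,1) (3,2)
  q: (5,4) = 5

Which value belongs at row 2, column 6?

5

Cage f is a single given cell, so (4,2) = 1.
Cage q is given, leaving (5,4) = 5.
M is a freebie, leaving (5,5) = 3.
Cage c is given, leaving (6,4) = 2.
Row 4 needs a 2, and only (4,3) is open for it.
The two cells of cage n must have product 12; hence (3,3) = 6.
Cage i needs two cells with difference 2, which forces (5,3) = 1.
Cage i needs two cells with difference 2, leaving (6,3) = 3.
Cage h has product 18, which forces (4,1) = 3.
Row 5 now contains 1, leaving (5,1) = 6.
Row 5 now contains 6, which forces (5,2) = 4.
Row 5 now contains 6, which forces (5,6) = 2.
Cage h has product 18, which forces (6,1) = 1.
3 is placed in row 6, so (6,2) = 5.
Cage k needs product 90, which forces (3,6) = 3.
Cage p needs two cells with sum 7; hence (3,1) = 5.
Row 3 now contains 3, leaving (3,2) = 2.
The only place for 6 in row 1 is (1,2).
Column 2 now contains 6, leaving (2,2) = 3.
Row 1 needs a 3, and only (1,4) is open for it.
The two cells of cage j must have sum 5, leaving (1,5) = 2.
Row 1 now contains 2, so (1,1) = 4.
4 is placed in row 1, so (1,3) = 5.
5 is placed in row 1, so (1,6) = 1.
Cage e needs product 144; hence (2,1) = 2.
Column 3 now contains 5, so (2,3) = 4.
Row 2 already has 4; hence (2,5) = 1.
1 is placed in column 6, which forces (2,6) = 5.
1 is placed in column 5; hence (3,5) = 4.
5 is placed in column 6, so (4,6) = 6.
Column 5 already has 4, which forces (6,5) = 6.
6 is placed in column 6, leaving (6,6) = 4.
Row 2 now contains 1; hence (2,4) = 6.
4 is placed in row 3, which forces (3,4) = 1.
Row 4 now contains 6; hence (4,4) = 4.
Row 4 now contains 6, which forces (4,5) = 5.
The full grid is 4 6 5 3 2 1 / 2 3 4 6 1 5 / 5 2 6 1 4 3 / 3 1 2 4 5 6 / 6 4 1 5 3 2 / 1 5 3 2 6 4.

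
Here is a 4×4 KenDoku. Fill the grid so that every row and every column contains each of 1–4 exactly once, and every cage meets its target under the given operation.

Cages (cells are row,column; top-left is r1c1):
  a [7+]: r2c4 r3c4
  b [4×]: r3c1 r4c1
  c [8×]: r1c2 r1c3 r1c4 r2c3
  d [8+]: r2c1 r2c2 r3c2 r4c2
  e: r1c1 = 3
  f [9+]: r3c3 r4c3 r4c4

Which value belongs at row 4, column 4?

2

Cage e is a single given cell, so r1c1 = 3.
Cage c has product 8; hence r2c3 = 1.
1 is placed in row 2, so r2c1 = 2.
The 4 cells of cage d must have sum 8, which forces r2c2 = 3.
3 is placed in row 2; hence r2c4 = 4.
4 is placed in column 4, leaving r3c4 = 3.
3 is placed in column 4, so r4c4 = 2.
Column 4 now contains 2; hence r1c4 = 1.
The 4 cells of cage d must have sum 8, which forces r3c2 = 2.
Cage f needs sum 9, so r3c3 = 4.
Row 4 now contains 2, leaving r4c2 = 1.
Cage f has sum 9, which forces r4c3 = 3.
Column 2 now contains 2; hence r1c2 = 4.
Column 3 already has 4, leaving r1c3 = 2.
Row 3 now contains 4, leaving r3c1 = 1.
Row 4 already has 1, which forces r4c1 = 4.
Completed grid: 3 4 2 1 / 2 3 1 4 / 1 2 4 3 / 4 1 3 2.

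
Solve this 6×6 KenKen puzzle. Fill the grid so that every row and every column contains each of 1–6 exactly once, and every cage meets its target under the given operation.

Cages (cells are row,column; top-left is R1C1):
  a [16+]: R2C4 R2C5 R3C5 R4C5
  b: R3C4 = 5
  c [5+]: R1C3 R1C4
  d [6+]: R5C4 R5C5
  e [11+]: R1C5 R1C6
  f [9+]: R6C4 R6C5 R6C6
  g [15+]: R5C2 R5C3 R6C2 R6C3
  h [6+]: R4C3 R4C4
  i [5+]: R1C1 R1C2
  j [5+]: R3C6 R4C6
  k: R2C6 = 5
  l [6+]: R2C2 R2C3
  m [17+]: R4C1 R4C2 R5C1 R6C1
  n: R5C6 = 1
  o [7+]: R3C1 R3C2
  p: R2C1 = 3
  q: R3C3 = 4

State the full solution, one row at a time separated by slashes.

Cage p is a single given cell, leaving R2C1 = 3.
K is a freebie, leaving R2C6 = 5.
Cage q is a single given cell, which forces R3C3 = 4.
Cage b is given; hence R3C4 = 5.
Cage n is a single given cell, leaving R5C6 = 1.
Cage e needs two cells with sum 11, so R1C5 = 5.
Column 6 now contains 5; hence R1C6 = 6.
The two cells of cage l must have sum 6, which forces R2C2 = 4.
Cage l's pair has sum 6, so R2C3 = 2.
Column 3 now contains 2, leaving R4C3 = 5.
Cage a has sum 16, leaving R2C4 = 6.
The 4 cells of cage a must have sum 16, leaving R2C5 = 1.
Cage h's pair has sum 6, so R4C4 = 1.
The only place for 2 in row 3 is R3C6.
2 is placed in column 6, so R4C6 = 3.
3 is placed in column 6, which forces R6C6 = 4.
Cage a needs sum 16, so R3C5 = 3.
3 is placed in row 4; hence R4C5 = 6.
3 is placed in column 5; hence R6C5 = 2.
The 4 cells of cage m must have sum 17; hence R4C1 = 4.
Row 4 already has 6, which forces R4C2 = 2.
The two cells of cage d must have sum 6, which forces R5C4 = 2.
2 is placed in column 5, leaving R5C5 = 4.
2 is placed in row 6, which forces R6C4 = 3.
Column 1 now contains 4, which forces R1C1 = 2.
The two cells of cage i must have sum 5, leaving R1C2 = 3.
Cage c's pair has sum 5, which forces R1C3 = 1.
Column 4 now contains 2, so R1C4 = 4.
1 is placed in column 3, which forces R6C3 = 6.
The 4 cells of cage m must have sum 17, so R5C1 = 6.
The 4 cells of cage g must have sum 15, which forces R5C2 = 5.
Column 3 now contains 6, so R5C3 = 3.
6 is placed in row 6, which forces R6C1 = 5.
Cage g has sum 15; hence R6C2 = 1.
6 is placed in column 1, so R3C1 = 1.
1 is placed in column 2, so R3C2 = 6.

2 3 1 4 5 6 / 3 4 2 6 1 5 / 1 6 4 5 3 2 / 4 2 5 1 6 3 / 6 5 3 2 4 1 / 5 1 6 3 2 4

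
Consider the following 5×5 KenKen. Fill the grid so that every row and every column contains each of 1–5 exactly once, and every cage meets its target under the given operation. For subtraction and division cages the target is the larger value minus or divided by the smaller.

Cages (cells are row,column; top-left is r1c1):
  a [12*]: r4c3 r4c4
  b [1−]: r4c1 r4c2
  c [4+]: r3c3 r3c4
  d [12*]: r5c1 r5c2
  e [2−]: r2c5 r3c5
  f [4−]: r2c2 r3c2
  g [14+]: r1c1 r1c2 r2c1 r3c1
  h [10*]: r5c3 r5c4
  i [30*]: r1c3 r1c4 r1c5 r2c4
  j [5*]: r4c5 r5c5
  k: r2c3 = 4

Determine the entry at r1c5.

Cage k is given, leaving r2c3 = 4.
Column 3 now contains 4; hence r4c3 = 3.
Row 4 already has 3, leaving r4c4 = 4.
Column 3 now contains 3; hence r3c3 = 1.
Cage c needs two cells with sum 4, which forces r3c4 = 3.
Cage i needs product 30, so r1c5 = 3.
The two cells of cage f must have difference 4, so r2c2 = 1.
Column 5 already has 3, so r2c5 = 2.
Row 3 now contains 1, leaving r3c2 = 5.
Row 3 already has 5, leaving r3c5 = 4.
Column 2 now contains 1, so r4c2 = 2.
Cage g needs sum 14, leaving r1c1 = 5.
Column 2 already has 2, so r1c2 = 4.
Cage i has product 30, which forces r1c3 = 2.
Cage i needs product 30, which forces r1c4 = 1.
The 4 cells of cage g must have sum 14; hence r2c1 = 3.
Row 2 now contains 2; hence r2c4 = 5.
Row 3 already has 4; hence r3c1 = 2.
2 is placed in row 4, leaving r4c1 = 1.
Row 4 already has 1, leaving r4c5 = 5.
3 is placed in column 1, so r5c1 = 4.
4 is placed in column 2; hence r5c2 = 3.
Column 3 now contains 2; hence r5c3 = 5.
5 is placed in column 4, leaving r5c4 = 2.
Column 5 already has 5, leaving r5c5 = 1.
The full grid is 5 4 2 1 3 / 3 1 4 5 2 / 2 5 1 3 4 / 1 2 3 4 5 / 4 3 5 2 1.

3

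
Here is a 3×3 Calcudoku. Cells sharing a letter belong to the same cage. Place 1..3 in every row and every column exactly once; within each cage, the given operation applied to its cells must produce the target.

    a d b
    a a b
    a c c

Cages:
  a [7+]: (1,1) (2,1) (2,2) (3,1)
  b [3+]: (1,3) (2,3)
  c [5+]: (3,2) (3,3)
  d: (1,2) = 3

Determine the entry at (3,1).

1

Cage d is given, so (1,2) = 3.
The 4 cells of cage a must have sum 7, which forces (2,2) = 1.
Row 2 now contains 1; hence (2,3) = 2.
Column 2 already has 3, leaving (3,2) = 2.
Column 3 now contains 2, which forces (3,3) = 3.
Cage a has sum 7, which forces (1,1) = 2.
Column 3 now contains 2; hence (1,3) = 1.
Row 2 already has 2; hence (2,1) = 3.
3 is placed in row 3; hence (3,1) = 1.
The full grid is 2 3 1 / 3 1 2 / 1 2 3.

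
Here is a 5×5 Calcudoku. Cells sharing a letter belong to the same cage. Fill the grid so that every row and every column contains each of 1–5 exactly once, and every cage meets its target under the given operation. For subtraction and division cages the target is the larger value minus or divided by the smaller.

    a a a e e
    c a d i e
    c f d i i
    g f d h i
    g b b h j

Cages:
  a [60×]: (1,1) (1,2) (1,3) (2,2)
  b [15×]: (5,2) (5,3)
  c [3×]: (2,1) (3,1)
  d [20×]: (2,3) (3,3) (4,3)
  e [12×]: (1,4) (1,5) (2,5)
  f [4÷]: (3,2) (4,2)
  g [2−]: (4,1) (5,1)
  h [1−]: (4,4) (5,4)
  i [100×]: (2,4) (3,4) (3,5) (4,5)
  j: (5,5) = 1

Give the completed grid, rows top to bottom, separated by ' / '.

Cage j is given; hence (5,5) = 1.
In row 3, 3 can only go at (3,1), so (3,1) = 3.
Column 1 already has 3; hence (2,1) = 1.
The only place for 3 in row 4 is (4,4).
The only place for 5 in column 1 is (1,1).
In column 2, 2 can only go at (2,2), so (2,2) = 2.
Cage a needs product 60, leaving (1,2) = 3.
Cage a has product 60, which forces (1,3) = 2.
Cage e needs product 12, leaving (1,4) = 1.
3 is placed in row 1, so (1,5) = 4.
2 is placed in row 2; hence (2,4) = 5.
4 is placed in column 5, leaving (2,5) = 3.
Column 4 now contains 1, leaving (3,4) = 2.
4 is placed in column 5, so (3,5) = 5.
Column 5 already has 5, so (4,5) = 2.
Column 2 now contains 3, so (5,2) = 5.
Row 5 now contains 5, so (5,3) = 3.
Column 4 now contains 2; hence (5,4) = 4.
Row 2 now contains 5; hence (2,3) = 4.
Cage d has product 20; hence (3,3) = 1.
Row 4 now contains 2, leaving (4,1) = 4.
4 is placed in row 4, so (4,2) = 1.
Cage d needs product 20, so (4,3) = 5.
4 is placed in row 5; hence (5,1) = 2.
1 is placed in row 3, which forces (3,2) = 4.

5 3 2 1 4 / 1 2 4 5 3 / 3 4 1 2 5 / 4 1 5 3 2 / 2 5 3 4 1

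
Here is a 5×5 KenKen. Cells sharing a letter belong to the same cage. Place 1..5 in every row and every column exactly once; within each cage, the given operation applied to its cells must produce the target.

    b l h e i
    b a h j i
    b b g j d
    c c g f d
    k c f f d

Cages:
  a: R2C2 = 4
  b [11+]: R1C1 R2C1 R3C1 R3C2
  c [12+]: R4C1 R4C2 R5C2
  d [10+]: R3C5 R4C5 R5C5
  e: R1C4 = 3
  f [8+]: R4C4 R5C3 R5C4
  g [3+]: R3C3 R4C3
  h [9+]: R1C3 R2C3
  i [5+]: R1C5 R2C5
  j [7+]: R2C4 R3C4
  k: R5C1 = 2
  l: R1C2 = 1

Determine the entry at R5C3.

3

Cage l is a single given cell, leaving R1C2 = 1.
Cage e is a single given cell, leaving R1C4 = 3.
Cage a is a single given cell, leaving R2C2 = 4.
Row 2 now contains 4, so R2C3 = 5.
5 is placed in row 2; hence R2C4 = 2.
Cage k is a single given cell, which forces R5C1 = 2.
Column 3 now contains 5, which forces R1C3 = 4.
Row 1 now contains 4, so R1C5 = 2.
The two cells of cage j must have sum 7, which forces R3C4 = 5.
Cage f needs sum 8, leaving R5C3 = 3.
Row 1 now contains 4; hence R1C1 = 5.
Cage i's pair has sum 5; hence R2C5 = 3.
Cage b has sum 11, so R3C2 = 2.
2 is placed in row 3; hence R3C3 = 1.
Row 3 already has 1; hence R3C5 = 4.
5 is placed in column 1; hence R4C1 = 4.
2 is placed in column 2, leaving R4C2 = 3.
Column 3 now contains 1, so R4C3 = 2.
Row 4 now contains 4; hence R4C4 = 1.
Row 4 now contains 1; hence R4C5 = 5.
Row 5 now contains 3, so R5C2 = 5.
Column 4 now contains 1, which forces R5C4 = 4.
Column 5 now contains 5; hence R5C5 = 1.
Row 2 already has 3, so R2C1 = 1.
Row 3 already has 1; hence R3C1 = 3.
The full grid is 5 1 4 3 2 / 1 4 5 2 3 / 3 2 1 5 4 / 4 3 2 1 5 / 2 5 3 4 1.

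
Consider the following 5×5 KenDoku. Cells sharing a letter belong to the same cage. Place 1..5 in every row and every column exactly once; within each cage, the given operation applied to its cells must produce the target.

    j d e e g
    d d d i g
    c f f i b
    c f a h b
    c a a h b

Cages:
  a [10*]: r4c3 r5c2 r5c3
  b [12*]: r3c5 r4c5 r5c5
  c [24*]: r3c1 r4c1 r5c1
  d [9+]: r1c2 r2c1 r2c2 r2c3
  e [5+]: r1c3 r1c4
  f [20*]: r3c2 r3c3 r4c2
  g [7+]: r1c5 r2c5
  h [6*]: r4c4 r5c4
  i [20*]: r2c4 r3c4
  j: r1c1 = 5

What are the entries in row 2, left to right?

1 2 3 4 5

Cage j is a single given cell, so r1c1 = 5.
Column 1 needs a 1, and only r2c1 is open for it.
The only place for 1 in column 4 is r1c4.
Cage e needs two cells with sum 5, leaving r1c3 = 4.
The only place for 3 in row 2 is r2c3.
Cage d has sum 9, leaving r1c2 = 3.
3 is placed in row 1, which forces r1c5 = 2.
Cage d needs sum 9, so r2c2 = 2.
Cage g's pair has sum 7; hence r2c5 = 5.
Row 2 now contains 5, so r2c4 = 4.
Cage i needs two cells with product 20; hence r3c4 = 5.
Cage f needs product 20, leaving r3c2 = 4.
Row 3 already has 5; hence r3c3 = 1.
Row 3 now contains 1, leaving r3c5 = 3.
Cage f needs product 20; hence r4c2 = 5.
Row 4 now contains 5, which forces r4c3 = 2.
Row 4 already has 2, which forces r4c4 = 3.
Column 2 now contains 5, which forces r5c2 = 1.
Column 3 now contains 2, leaving r5c3 = 5.
3 is placed in column 4, leaving r5c4 = 2.
1 is placed in row 5, leaving r5c5 = 4.
Row 3 already has 3, which forces r3c1 = 2.
3 is placed in row 4, which forces r4c1 = 4.
Column 5 already has 4, so r4c5 = 1.
Row 5 already has 4, which forces r5c1 = 3.
Completed grid: 5 3 4 1 2 / 1 2 3 4 5 / 2 4 1 5 3 / 4 5 2 3 1 / 3 1 5 2 4.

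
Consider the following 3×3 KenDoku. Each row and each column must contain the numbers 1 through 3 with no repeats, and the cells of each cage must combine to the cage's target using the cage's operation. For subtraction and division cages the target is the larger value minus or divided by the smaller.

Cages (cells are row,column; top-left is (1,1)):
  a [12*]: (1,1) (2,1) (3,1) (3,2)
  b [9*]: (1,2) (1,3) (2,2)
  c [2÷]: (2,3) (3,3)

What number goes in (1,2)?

Cage b has product 9; hence (1,2) = 1.
Cage b needs product 9; hence (1,3) = 3.
The 3 cells of cage b must have product 9, which forces (2,2) = 3.
Cage a has product 12; hence (3,2) = 2.
Row 3 already has 2; hence (3,3) = 1.
Row 1 already has 3, so (1,1) = 2.
Cage a has product 12, leaving (2,1) = 1.
Column 3 now contains 1; hence (2,3) = 2.
1 is placed in row 3; hence (3,1) = 3.
The full grid is 2 1 3 / 1 3 2 / 3 2 1.

1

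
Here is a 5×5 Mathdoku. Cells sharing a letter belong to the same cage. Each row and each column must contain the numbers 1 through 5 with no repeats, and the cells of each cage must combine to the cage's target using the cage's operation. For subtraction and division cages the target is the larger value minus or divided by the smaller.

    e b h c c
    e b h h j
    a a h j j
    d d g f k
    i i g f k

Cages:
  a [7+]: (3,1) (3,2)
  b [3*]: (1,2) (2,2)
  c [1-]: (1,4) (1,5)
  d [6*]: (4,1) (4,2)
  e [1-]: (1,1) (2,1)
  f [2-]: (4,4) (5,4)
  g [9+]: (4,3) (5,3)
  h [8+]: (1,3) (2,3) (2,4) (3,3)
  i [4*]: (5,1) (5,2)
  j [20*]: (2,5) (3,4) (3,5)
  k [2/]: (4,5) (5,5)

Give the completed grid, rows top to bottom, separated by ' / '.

The only place for 3 in row 5 is (5,4).
Row 5 needs a 2, and only (5,5) is open for it.
The only place for 5 in row 5 is (5,3).
5 is placed in column 3; hence (4,3) = 4.
Row 4 already has 4; hence (4,5) = 1.
Cage h has sum 8; hence (2,4) = 2.
Cage j needs product 20; hence (3,4) = 1.
Row 4 now contains 1, which forces (4,4) = 5.
Column 4 now contains 5, leaving (1,4) = 4.
In row 2, 5 can only go at (2,5), so (2,5) = 5.
Column 5 already has 5, which forces (1,5) = 3.
Column 5 already has 5, which forces (3,5) = 4.
Row 1 already has 3, which forces (1,2) = 1.
Row 1 now contains 1, which forces (1,3) = 2.
The two cells of cage b must have product 3; hence (2,2) = 3.
Row 2 now contains 3, so (2,3) = 1.
2 is placed in column 3, leaving (3,3) = 3.
Column 2 now contains 3, so (4,2) = 2.
Column 2 already has 1; hence (5,2) = 4.
2 is placed in row 1, so (1,1) = 5.
Row 2 already has 1; hence (2,1) = 4.
Cage a's pair has sum 7, which forces (3,1) = 2.
Column 2 already has 2, which forces (3,2) = 5.
2 is placed in row 4; hence (4,1) = 3.
Row 5 already has 4, so (5,1) = 1.

5 1 2 4 3 / 4 3 1 2 5 / 2 5 3 1 4 / 3 2 4 5 1 / 1 4 5 3 2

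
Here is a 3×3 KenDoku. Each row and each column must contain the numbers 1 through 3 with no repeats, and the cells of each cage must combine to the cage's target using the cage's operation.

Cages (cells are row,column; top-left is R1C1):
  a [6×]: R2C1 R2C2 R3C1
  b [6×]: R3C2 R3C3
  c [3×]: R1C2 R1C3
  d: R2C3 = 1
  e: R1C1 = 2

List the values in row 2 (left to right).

3 2 1

Cage e is a single given cell; hence R1C1 = 2.
D is a freebie; hence R2C3 = 1.
Cage c's pair has product 3, which forces R1C2 = 1.
1 is placed in column 3, so R1C3 = 3.
Row 2 already has 1, so R2C1 = 3.
The 3 cells of cage a must have product 6, which forces R2C2 = 2.
Cage a needs product 6, which forces R3C1 = 1.
Column 2 already has 2, so R3C2 = 3.
Column 3 now contains 3, leaving R3C3 = 2.
The full grid is 2 1 3 / 3 2 1 / 1 3 2.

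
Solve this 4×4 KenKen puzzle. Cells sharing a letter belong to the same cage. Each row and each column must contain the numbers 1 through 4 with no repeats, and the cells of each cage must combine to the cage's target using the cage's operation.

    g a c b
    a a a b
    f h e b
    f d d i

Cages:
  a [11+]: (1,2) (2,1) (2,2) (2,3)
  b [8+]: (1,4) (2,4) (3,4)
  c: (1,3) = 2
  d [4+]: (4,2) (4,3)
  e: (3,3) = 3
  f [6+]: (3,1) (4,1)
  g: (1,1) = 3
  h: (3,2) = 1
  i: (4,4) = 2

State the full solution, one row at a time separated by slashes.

Cage g is a single given cell; hence (1,1) = 3.
Cage c is given, which forces (1,3) = 2.
H is a freebie; hence (3,2) = 1.
Cage e is a single given cell, leaving (3,3) = 3.
3 is placed in row 3; hence (3,4) = 4.
Column 2 now contains 1, leaving (4,2) = 3.
3 is placed in column 3, so (4,3) = 1.
I is a freebie, which forces (4,4) = 2.
Row 1 already has 2; hence (1,2) = 4.
Column 4 now contains 4, so (1,4) = 1.
The 4 cells of cage a must have sum 11; hence (2,1) = 1.
The 4 cells of cage a must have sum 11; hence (2,2) = 2.
Column 3 now contains 1, leaving (2,3) = 4.
The 3 cells of cage b must have sum 8, leaving (2,4) = 3.
4 is placed in row 3, so (3,1) = 2.
Row 4 now contains 2, which forces (4,1) = 4.

3 4 2 1 / 1 2 4 3 / 2 1 3 4 / 4 3 1 2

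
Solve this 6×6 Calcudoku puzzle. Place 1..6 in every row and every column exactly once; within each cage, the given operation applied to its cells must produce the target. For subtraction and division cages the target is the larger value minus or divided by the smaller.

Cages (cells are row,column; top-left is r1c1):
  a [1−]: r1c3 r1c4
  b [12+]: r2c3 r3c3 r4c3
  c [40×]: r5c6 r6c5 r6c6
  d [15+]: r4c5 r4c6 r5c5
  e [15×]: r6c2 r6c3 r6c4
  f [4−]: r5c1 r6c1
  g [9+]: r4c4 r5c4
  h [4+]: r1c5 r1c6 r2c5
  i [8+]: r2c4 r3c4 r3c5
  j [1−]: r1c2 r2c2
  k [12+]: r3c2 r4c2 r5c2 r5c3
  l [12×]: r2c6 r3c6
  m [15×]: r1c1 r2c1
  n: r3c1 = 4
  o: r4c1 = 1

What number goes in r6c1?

The 3 cells of cage h must have sum 4, leaving r1c5 = 2.
Cage h needs sum 4, leaving r1c6 = 1.
Cage h needs sum 4, so r2c5 = 1.
Cage n is a single given cell, leaving r3c1 = 4.
Cage o is given, leaving r4c1 = 1.
The only place for 6 in row 6 is r6c1.
6 is placed in column 1, which forces r5c1 = 2.
Cage c has product 40, which forces r6c6 = 2.
Cage l needs two cells with product 12, leaving r2c6 = 4.
Cage l's pair has product 12, so r3c6 = 3.
Column 6 now contains 4; hence r5c6 = 5.
Cage i has sum 8, leaving r2c4 = 2.
Cage i has sum 8, which forces r3c4 = 1.
Row 3 already has 3, leaving r3c5 = 5.
Column 5 already has 5, leaving r4c5 = 3.
Column 6 already has 5; hence r4c6 = 6.
The 3 cells of cage c must have product 40, so r6c5 = 4.
The 3 cells of cage b must have sum 12, leaving r2c3 = 6.
Cage b needs sum 12, so r3c3 = 2.
Cage b needs sum 12, so r4c3 = 4.
6 is placed in row 4, which forces r4c4 = 5.
The two cells of cage g must have sum 9, leaving r5c4 = 4.
Column 5 already has 4; hence r5c5 = 6.
5 is placed in column 4, so r6c4 = 3.
The two cells of cage a must have difference 1, leaving r1c3 = 5.
Column 4 now contains 3; hence r1c4 = 6.
2 is placed in row 3, which forces r3c2 = 6.
Row 4 now contains 5; hence r4c2 = 2.
Column 3 now contains 5, so r6c3 = 1.
Row 1 now contains 5, leaving r1c1 = 3.
Row 1 already has 6, so r1c2 = 4.
Cage m's pair has product 15; hence r2c1 = 5.
Row 2 already has 5, so r2c2 = 3.
Cage k needs sum 12, which forces r5c2 = 1.
1 is placed in column 3, so r5c3 = 3.
Row 6 already has 1, which forces r6c2 = 5.
Completed grid: 3 4 5 6 2 1 / 5 3 6 2 1 4 / 4 6 2 1 5 3 / 1 2 4 5 3 6 / 2 1 3 4 6 5 / 6 5 1 3 4 2.

6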